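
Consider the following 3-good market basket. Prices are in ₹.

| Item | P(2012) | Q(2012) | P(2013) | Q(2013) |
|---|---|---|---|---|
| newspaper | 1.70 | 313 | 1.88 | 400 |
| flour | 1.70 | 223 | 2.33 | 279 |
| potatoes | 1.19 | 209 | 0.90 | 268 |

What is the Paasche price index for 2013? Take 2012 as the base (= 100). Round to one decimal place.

111.5

Paasche price index uses current-period quantities as weights.
ΣP(2013)·Q(2013) = 1.88×400 + 2.33×279 + 0.90×268 = 752 + 650.07 + 241.2 = 1643.27
ΣP(2012)·Q(2013) = 1.70×400 + 1.70×279 + 1.19×268 = 680 + 474.3 + 318.92 = 1473.22
Index = 1643.27 / 1473.22 × 100 = 111.5427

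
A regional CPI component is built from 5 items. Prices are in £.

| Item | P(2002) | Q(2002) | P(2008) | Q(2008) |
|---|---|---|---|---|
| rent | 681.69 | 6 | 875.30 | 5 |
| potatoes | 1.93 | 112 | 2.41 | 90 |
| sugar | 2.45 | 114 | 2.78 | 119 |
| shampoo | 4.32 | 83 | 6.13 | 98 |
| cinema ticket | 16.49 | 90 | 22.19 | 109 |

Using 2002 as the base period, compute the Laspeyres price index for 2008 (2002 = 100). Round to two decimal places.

129.81

Laspeyres price index uses base-period quantities as weights.
ΣP(2008)·Q(2002) = 875.30×6 + 2.41×112 + 2.78×114 + 6.13×83 + 22.19×90 = 5251.8 + 269.92 + 316.92 + 508.79 + 1997.1 = 8344.53
ΣP(2002)·Q(2002) = 681.69×6 + 1.93×112 + 2.45×114 + 4.32×83 + 16.49×90 = 4090.14 + 216.16 + 279.3 + 358.56 + 1484.1 = 6428.26
Index = 8344.53 / 6428.26 × 100 = 129.8101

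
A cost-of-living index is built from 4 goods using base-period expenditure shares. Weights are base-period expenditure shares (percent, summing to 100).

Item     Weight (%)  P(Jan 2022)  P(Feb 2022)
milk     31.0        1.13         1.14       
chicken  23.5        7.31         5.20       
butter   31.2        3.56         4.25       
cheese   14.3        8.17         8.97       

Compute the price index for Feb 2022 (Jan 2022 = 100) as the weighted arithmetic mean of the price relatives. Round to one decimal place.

milk: 31.0 × (1.14/1.13) = 31.0 × 1.008850 = 31.2743
chicken: 23.5 × (5.20/7.31) = 23.5 × 0.711354 = 16.7168
butter: 31.2 × (4.25/3.56) = 31.2 × 1.193820 = 37.2472
cheese: 14.3 × (8.97/8.17) = 14.3 × 1.097919 = 15.7002
Index = Σ wᵢ·(p₁ᵢ/p₀ᵢ) = 31.2743 + 16.7168 + 37.2472 + 15.7002 = 100.9386

100.9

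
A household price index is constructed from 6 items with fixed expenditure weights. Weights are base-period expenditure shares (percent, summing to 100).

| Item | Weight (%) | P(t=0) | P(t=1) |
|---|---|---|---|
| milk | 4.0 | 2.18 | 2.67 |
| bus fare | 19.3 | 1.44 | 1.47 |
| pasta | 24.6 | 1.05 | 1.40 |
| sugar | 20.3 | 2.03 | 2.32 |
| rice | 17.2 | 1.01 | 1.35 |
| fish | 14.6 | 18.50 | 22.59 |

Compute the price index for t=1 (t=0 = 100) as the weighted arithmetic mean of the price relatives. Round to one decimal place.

121.4

milk: 4.0 × (2.67/2.18) = 4.0 × 1.224771 = 4.8991
bus fare: 19.3 × (1.47/1.44) = 19.3 × 1.020833 = 19.7021
pasta: 24.6 × (1.40/1.05) = 24.6 × 1.333333 = 32.8000
sugar: 20.3 × (2.32/2.03) = 20.3 × 1.142857 = 23.2000
rice: 17.2 × (1.35/1.01) = 17.2 × 1.336634 = 22.9901
fish: 14.6 × (22.59/18.50) = 14.6 × 1.221081 = 17.8278
Index = Σ wᵢ·(p₁ᵢ/p₀ᵢ) = 4.8991 + 19.7021 + 32.8000 + 23.2000 + 22.9901 + 17.8278 = 121.4190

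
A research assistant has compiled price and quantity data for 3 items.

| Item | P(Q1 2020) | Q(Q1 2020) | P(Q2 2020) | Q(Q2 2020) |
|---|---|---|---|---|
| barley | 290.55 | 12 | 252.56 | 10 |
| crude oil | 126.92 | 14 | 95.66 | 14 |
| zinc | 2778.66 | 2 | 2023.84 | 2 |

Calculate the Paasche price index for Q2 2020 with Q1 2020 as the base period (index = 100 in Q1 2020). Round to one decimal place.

Paasche price index uses current-period quantities as weights.
ΣP(Q2 2020)·Q(Q2 2020) = 252.56×10 + 95.66×14 + 2023.84×2 = 2525.6 + 1339.24 + 4047.68 = 7912.52
ΣP(Q1 2020)·Q(Q2 2020) = 290.55×10 + 126.92×14 + 2778.66×2 = 2905.5 + 1776.88 + 5557.32 = 10239.7
Index = 7912.52 / 10239.7 × 100 = 77.2730

77.3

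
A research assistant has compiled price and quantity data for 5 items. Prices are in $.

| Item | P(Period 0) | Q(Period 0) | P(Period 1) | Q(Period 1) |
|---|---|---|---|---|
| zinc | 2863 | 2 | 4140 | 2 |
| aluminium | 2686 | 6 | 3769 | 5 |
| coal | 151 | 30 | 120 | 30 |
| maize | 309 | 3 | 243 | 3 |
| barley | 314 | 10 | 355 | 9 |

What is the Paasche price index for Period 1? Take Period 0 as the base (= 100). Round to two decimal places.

Paasche price index uses current-period quantities as weights.
ΣP(Period 1)·Q(Period 1) = 4140×2 + 3769×5 + 120×30 + 243×3 + 355×9 = 8280 + 18845 + 3600 + 729 + 3195 = 34649
ΣP(Period 0)·Q(Period 1) = 2863×2 + 2686×5 + 151×30 + 309×3 + 314×9 = 5726 + 13430 + 4530 + 927 + 2826 = 27439
Index = 34649 / 27439 × 100 = 126.2765

126.28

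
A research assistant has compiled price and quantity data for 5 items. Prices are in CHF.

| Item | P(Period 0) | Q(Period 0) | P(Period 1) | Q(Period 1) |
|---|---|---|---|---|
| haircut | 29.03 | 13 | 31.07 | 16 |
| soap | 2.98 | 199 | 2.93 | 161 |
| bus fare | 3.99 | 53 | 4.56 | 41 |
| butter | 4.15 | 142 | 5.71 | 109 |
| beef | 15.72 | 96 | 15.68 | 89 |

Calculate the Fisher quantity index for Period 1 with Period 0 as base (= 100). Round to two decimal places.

89.87

Laspeyres component (base-period weights):
ΣP(Period 0)Q(Period 1) = 29.03×16 + 2.98×161 + 3.99×41 + 4.15×109 + 15.72×89 = 464.48 + 479.78 + 163.59 + 452.35 + 1399.08 = 2959.28
ΣP(Period 0)Q(Period 0) = 29.03×13 + 2.98×199 + 3.99×53 + 4.15×142 + 15.72×96 = 377.39 + 593.02 + 211.47 + 589.3 + 1509.12 = 3280.3
L = 2959.28 / 3280.3 × 100 = 90.2137
Paasche component (current-period weights):
ΣP(Period 1)Q(Period 1) = 31.07×16 + 2.93×161 + 4.56×41 + 5.71×109 + 15.68×89 = 497.12 + 471.73 + 186.96 + 622.39 + 1395.52 = 3173.72
ΣP(Period 1)Q(Period 0) = 31.07×13 + 2.93×199 + 4.56×53 + 5.71×142 + 15.68×96 = 403.91 + 583.07 + 241.68 + 810.82 + 1505.28 = 3544.76
P = 3173.72 / 3544.76 × 100 = 89.5327
Fisher = √(L × P) = √(90.2137 × 89.5327) = 89.8726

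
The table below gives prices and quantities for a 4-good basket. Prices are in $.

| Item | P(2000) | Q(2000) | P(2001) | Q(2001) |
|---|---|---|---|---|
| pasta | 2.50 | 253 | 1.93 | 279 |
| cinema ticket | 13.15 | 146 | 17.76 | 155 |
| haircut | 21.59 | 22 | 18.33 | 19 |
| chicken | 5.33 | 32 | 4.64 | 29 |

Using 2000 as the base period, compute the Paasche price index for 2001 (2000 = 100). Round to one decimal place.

114.3

Paasche price index uses current-period quantities as weights.
ΣP(2001)·Q(2001) = 1.93×279 + 17.76×155 + 18.33×19 + 4.64×29 = 538.47 + 2752.8 + 348.27 + 134.56 = 3774.1
ΣP(2000)·Q(2001) = 2.50×279 + 13.15×155 + 21.59×19 + 5.33×29 = 697.5 + 2038.25 + 410.21 + 154.57 = 3300.53
Index = 3774.1 / 3300.53 × 100 = 114.3483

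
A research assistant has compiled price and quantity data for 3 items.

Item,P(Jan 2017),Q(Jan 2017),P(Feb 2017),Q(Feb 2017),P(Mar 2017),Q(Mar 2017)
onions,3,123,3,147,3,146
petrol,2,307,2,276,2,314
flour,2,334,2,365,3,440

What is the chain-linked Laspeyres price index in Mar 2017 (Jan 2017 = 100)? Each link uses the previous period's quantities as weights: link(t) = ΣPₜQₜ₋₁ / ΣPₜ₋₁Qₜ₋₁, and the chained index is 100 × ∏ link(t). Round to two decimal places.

Link Jan 2017→Feb 2017:
ΣP(Feb 2017)Q(Jan 2017) = 3×123 + 2×307 + 2×334 = 369 + 614 + 668 = 1651
ΣP(Jan 2017)Q(Jan 2017) = 3×123 + 2×307 + 2×334 = 369 + 614 + 668 = 1651
link = 1651/1651 = 1.000000
Link Feb 2017→Mar 2017:
ΣP(Mar 2017)Q(Feb 2017) = 3×147 + 2×276 + 3×365 = 441 + 552 + 1095 = 2088
ΣP(Feb 2017)Q(Feb 2017) = 3×147 + 2×276 + 2×365 = 441 + 552 + 730 = 1723
link = 2088/1723 = 1.211840
Chained index = 100 × 1.000000 × 1.211840 = 121.1840

121.18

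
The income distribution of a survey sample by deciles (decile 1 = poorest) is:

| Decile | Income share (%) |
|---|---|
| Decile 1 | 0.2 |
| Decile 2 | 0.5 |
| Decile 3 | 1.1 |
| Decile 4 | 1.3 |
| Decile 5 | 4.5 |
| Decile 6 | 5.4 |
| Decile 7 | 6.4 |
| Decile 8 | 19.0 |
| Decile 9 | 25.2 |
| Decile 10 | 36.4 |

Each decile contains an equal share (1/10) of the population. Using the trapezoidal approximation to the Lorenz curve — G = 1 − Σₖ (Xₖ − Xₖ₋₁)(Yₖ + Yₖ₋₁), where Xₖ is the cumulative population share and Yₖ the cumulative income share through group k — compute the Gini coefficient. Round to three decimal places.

0.604

Cumulative income shares Yₖ: 0.0020, 0.0070, 0.0180, 0.0310, 0.0760, 0.1300, 0.1940, 0.3840, 0.6360, 1.0000
Σ (Xₖ−Xₖ₋₁)(Yₖ+Yₖ₋₁) = (1/10)(0.0020+0.0000) + (1/10)(0.0070+0.0020) + (1/10)(0.0180+0.0070) + (1/10)(0.0310+0.0180) + (1/10)(0.0760+0.0310) + (1/10)(0.1300+0.0760) + (1/10)(0.1940+0.1300) + (1/10)(0.3840+0.1940) + (1/10)(0.6360+0.3840) + (1/10)(1.0000+0.6360)
  = 0.0002 + 0.0009 + 0.0025 + 0.0049 + 0.0107 + 0.0206 + 0.0324 + 0.0578 + 0.1020 + 0.1636 = 0.3956
G = 1 − 0.3956 = 0.6044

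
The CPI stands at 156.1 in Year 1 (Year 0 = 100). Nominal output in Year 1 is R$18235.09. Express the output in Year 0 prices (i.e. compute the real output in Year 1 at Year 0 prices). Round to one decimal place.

Real = Nominal ÷ (Index/100) = 18235.09 ÷ (156.1/100)
     = 18235.09 ÷ 1.561 = 11681.6720

11681.7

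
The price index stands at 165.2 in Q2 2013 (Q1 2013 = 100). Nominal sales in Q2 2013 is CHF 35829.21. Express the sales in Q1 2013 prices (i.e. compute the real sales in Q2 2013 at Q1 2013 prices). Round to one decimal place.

Real = Nominal ÷ (Index/100) = 35829.21 ÷ (165.2/100)
     = 35829.21 ÷ 1.652 = 21688.3838

21688.4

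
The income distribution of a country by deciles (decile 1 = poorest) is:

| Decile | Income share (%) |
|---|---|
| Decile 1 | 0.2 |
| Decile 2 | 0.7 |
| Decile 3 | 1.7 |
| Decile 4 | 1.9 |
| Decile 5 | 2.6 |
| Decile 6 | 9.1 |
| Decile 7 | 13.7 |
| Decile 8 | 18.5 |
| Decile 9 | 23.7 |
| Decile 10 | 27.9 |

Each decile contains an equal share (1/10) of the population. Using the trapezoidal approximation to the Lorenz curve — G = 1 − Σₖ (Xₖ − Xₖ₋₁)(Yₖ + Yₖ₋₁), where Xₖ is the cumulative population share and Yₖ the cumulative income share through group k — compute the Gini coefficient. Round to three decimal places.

0.536

Cumulative income shares Yₖ: 0.0020, 0.0090, 0.0260, 0.0450, 0.0710, 0.1620, 0.2990, 0.4840, 0.7210, 1.0000
Σ (Xₖ−Xₖ₋₁)(Yₖ+Yₖ₋₁) = (1/10)(0.0020+0.0000) + (1/10)(0.0090+0.0020) + (1/10)(0.0260+0.0090) + (1/10)(0.0450+0.0260) + (1/10)(0.0710+0.0450) + (1/10)(0.1620+0.0710) + (1/10)(0.2990+0.1620) + (1/10)(0.4840+0.2990) + (1/10)(0.7210+0.4840) + (1/10)(1.0000+0.7210)
  = 0.0002 + 0.0011 + 0.0035 + 0.0071 + 0.0116 + 0.0233 + 0.0461 + 0.0783 + 0.1205 + 0.1721 = 0.4638
G = 1 − 0.4638 = 0.5362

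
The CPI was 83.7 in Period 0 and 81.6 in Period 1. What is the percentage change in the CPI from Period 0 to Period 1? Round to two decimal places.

Change = (81.6 − 83.7) / 83.7 × 100
       = -2.1 / 83.7 × 100 = -2.5090%

-2.51%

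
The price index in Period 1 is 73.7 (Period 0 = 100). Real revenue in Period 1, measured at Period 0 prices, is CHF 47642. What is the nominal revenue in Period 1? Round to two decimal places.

Nominal = Real × (Index/100) = 47642 × (73.7/100)
        = 47642 × 0.737 = 35112.1540

35112.15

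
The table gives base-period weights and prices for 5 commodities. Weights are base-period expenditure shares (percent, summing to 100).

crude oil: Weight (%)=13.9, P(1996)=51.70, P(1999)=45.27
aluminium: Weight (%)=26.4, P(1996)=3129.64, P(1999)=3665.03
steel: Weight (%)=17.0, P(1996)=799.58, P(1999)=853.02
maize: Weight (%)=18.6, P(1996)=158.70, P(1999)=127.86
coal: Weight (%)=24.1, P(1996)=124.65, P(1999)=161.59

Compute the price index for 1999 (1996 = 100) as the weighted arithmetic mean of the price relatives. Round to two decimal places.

107.45

crude oil: 13.9 × (45.27/51.70) = 13.9 × 0.875629 = 12.1712
aluminium: 26.4 × (3665.03/3129.64) = 26.4 × 1.171071 = 30.9163
steel: 17.0 × (853.02/799.58) = 17.0 × 1.066835 = 18.1362
maize: 18.6 × (127.86/158.70) = 18.6 × 0.805671 = 14.9855
coal: 24.1 × (161.59/124.65) = 24.1 × 1.296350 = 31.2420
Index = Σ wᵢ·(p₁ᵢ/p₀ᵢ) = 12.1712 + 30.9163 + 18.1362 + 14.9855 + 31.2420 = 107.4512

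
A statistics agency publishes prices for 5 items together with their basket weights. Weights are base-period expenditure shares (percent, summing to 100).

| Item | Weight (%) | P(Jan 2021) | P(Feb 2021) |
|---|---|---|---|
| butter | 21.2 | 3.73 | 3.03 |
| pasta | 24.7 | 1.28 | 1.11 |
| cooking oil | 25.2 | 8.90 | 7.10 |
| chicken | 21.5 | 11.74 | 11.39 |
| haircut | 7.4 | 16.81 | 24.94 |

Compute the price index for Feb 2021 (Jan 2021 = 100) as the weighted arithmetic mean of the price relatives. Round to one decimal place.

butter: 21.2 × (3.03/3.73) = 21.2 × 0.812332 = 17.2214
pasta: 24.7 × (1.11/1.28) = 24.7 × 0.867188 = 21.4195
cooking oil: 25.2 × (7.10/8.90) = 25.2 × 0.797753 = 20.1034
chicken: 21.5 × (11.39/11.74) = 21.5 × 0.970187 = 20.8590
haircut: 7.4 × (24.94/16.81) = 7.4 × 1.483641 = 10.9789
Index = Σ wᵢ·(p₁ᵢ/p₀ᵢ) = 17.2214 + 21.4195 + 20.1034 + 20.8590 + 10.9789 = 90.5823

90.6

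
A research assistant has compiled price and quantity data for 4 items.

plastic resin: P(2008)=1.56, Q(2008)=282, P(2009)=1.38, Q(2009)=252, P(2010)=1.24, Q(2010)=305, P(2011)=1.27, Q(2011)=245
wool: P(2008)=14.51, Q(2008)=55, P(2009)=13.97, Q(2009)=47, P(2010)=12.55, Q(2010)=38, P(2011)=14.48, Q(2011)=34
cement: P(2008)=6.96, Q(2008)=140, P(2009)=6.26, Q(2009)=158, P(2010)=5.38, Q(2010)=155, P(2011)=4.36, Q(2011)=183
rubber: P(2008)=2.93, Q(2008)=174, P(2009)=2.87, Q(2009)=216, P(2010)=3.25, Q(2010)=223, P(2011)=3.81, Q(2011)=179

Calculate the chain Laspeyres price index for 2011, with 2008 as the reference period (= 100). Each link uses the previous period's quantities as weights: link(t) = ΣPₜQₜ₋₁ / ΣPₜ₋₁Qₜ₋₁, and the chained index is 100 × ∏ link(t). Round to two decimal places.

89.18

Link 2008→2009:
ΣP(2009)Q(2008) = 1.38×282 + 13.97×55 + 6.26×140 + 2.87×174 = 389.16 + 768.35 + 876.4 + 499.38 = 2533.29
ΣP(2008)Q(2008) = 1.56×282 + 14.51×55 + 6.96×140 + 2.93×174 = 439.92 + 798.05 + 974.4 + 509.82 = 2722.19
link = 2533.29/2722.19 = 0.930607
Link 2009→2010:
ΣP(2010)Q(2009) = 1.24×252 + 12.55×47 + 5.38×158 + 3.25×216 = 312.48 + 589.85 + 850.04 + 702 = 2454.37
ΣP(2009)Q(2009) = 1.38×252 + 13.97×47 + 6.26×158 + 2.87×216 = 347.76 + 656.59 + 989.08 + 619.92 = 2613.35
link = 2454.37/2613.35 = 0.939166
Link 2010→2011:
ΣP(2011)Q(2010) = 1.27×305 + 14.48×38 + 4.36×155 + 3.81×223 = 387.35 + 550.24 + 675.8 + 849.63 = 2463.02
ΣP(2010)Q(2010) = 1.24×305 + 12.55×38 + 5.38×155 + 3.25×223 = 378.2 + 476.9 + 833.9 + 724.75 = 2413.75
link = 2463.02/2413.75 = 1.020412
Chained index = 100 × 0.930607 × 0.939166 × 1.020412 = 89.1835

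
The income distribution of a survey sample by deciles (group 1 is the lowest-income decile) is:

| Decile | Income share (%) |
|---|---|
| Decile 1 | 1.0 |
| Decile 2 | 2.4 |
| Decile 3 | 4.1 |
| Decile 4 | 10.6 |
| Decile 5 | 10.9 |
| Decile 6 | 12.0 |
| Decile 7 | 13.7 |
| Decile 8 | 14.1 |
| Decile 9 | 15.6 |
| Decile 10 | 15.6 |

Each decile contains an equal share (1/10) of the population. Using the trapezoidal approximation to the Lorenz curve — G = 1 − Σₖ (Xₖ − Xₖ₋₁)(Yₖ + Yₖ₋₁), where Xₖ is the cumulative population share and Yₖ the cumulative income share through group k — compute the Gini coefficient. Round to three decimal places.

Cumulative income shares Yₖ: 0.0100, 0.0340, 0.0750, 0.1810, 0.2900, 0.4100, 0.5470, 0.6880, 0.8440, 1.0000
Σ (Xₖ−Xₖ₋₁)(Yₖ+Yₖ₋₁) = (1/10)(0.0100+0.0000) + (1/10)(0.0340+0.0100) + (1/10)(0.0750+0.0340) + (1/10)(0.1810+0.0750) + (1/10)(0.2900+0.1810) + (1/10)(0.4100+0.2900) + (1/10)(0.5470+0.4100) + (1/10)(0.6880+0.5470) + (1/10)(0.8440+0.6880) + (1/10)(1.0000+0.8440)
  = 0.0010 + 0.0044 + 0.0109 + 0.0256 + 0.0471 + 0.0700 + 0.0957 + 0.1235 + 0.1532 + 0.1844 = 0.7158
G = 1 − 0.7158 = 0.2842

0.284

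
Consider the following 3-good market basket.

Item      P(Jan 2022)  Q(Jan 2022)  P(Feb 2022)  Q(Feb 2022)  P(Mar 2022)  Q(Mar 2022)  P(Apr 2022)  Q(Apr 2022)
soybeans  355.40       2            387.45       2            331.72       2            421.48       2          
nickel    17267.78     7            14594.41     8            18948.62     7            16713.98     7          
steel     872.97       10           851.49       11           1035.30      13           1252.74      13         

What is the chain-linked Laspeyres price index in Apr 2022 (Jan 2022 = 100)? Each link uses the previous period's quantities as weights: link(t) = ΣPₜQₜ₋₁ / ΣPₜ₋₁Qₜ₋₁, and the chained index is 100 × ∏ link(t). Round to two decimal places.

Link Jan 2022→Feb 2022:
ΣP(Feb 2022)Q(Jan 2022) = 387.45×2 + 14594.41×7 + 851.49×10 = 774.9 + 102160.87 + 8514.9 = 111450.67
ΣP(Jan 2022)Q(Jan 2022) = 355.40×2 + 17267.78×7 + 872.97×10 = 710.8 + 120874.46 + 8729.7 = 130314.96
link = 111450.67/130314.96 = 0.855241
Link Feb 2022→Mar 2022:
ΣP(Mar 2022)Q(Feb 2022) = 331.72×2 + 18948.62×8 + 1035.30×11 = 663.44 + 151588.96 + 11388.3 = 163640.7
ΣP(Feb 2022)Q(Feb 2022) = 387.45×2 + 14594.41×8 + 851.49×11 = 774.9 + 116755.28 + 9366.39 = 126896.57
link = 163640.7/126896.57 = 1.289560
Link Mar 2022→Apr 2022:
ΣP(Apr 2022)Q(Mar 2022) = 421.48×2 + 16713.98×7 + 1252.74×13 = 842.96 + 116997.86 + 16285.62 = 134126.44
ΣP(Mar 2022)Q(Mar 2022) = 331.72×2 + 18948.62×7 + 1035.30×13 = 663.44 + 132640.34 + 13458.9 = 146762.68
link = 134126.44/146762.68 = 0.913900
Chained index = 100 × 0.855241 × 1.289560 × 0.913900 = 100.7926

100.79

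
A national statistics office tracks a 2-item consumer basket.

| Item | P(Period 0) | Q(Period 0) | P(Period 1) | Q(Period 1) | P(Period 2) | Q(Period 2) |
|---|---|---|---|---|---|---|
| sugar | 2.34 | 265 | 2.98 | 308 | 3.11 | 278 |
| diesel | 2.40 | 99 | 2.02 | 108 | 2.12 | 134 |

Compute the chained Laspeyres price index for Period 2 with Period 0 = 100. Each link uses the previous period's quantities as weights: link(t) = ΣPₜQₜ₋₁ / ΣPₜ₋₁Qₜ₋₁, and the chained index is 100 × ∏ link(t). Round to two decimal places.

Link Period 0→Period 1:
ΣP(Period 1)Q(Period 0) = 2.98×265 + 2.02×99 = 789.7 + 199.98 = 989.68
ΣP(Period 0)Q(Period 0) = 2.34×265 + 2.40×99 = 620.1 + 237.6 = 857.7
link = 989.68/857.7 = 1.153877
Link Period 1→Period 2:
ΣP(Period 2)Q(Period 1) = 3.11×308 + 2.12×108 = 957.88 + 228.96 = 1186.84
ΣP(Period 1)Q(Period 1) = 2.98×308 + 2.02×108 = 917.84 + 218.16 = 1136
link = 1186.84/1136 = 1.044754
Chained index = 100 × 1.153877 × 1.044754 = 120.5517

120.55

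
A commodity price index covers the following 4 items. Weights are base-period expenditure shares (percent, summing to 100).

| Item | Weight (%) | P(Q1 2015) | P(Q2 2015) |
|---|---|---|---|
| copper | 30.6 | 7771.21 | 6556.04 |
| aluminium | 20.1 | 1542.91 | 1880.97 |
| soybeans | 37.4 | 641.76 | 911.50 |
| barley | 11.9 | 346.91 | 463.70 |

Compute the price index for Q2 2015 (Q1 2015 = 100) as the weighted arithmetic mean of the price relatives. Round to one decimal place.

copper: 30.6 × (6556.04/7771.21) = 30.6 × 0.843632 = 25.8151
aluminium: 20.1 × (1880.97/1542.91) = 20.1 × 1.219105 = 24.5040
soybeans: 37.4 × (911.50/641.76) = 37.4 × 1.420313 = 53.1197
barley: 11.9 × (463.70/346.91) = 11.9 × 1.336658 = 15.9062
Index = Σ wᵢ·(p₁ᵢ/p₀ᵢ) = 25.8151 + 24.5040 + 53.1197 + 15.9062 = 119.3451

119.3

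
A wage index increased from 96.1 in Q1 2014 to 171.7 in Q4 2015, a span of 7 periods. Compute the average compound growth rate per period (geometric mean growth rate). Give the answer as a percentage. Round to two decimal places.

8.64%

Growth factor = (171.7/96.1)^(1/7) = (1.786681)^(1/7) = 1.086442
Growth rate = 1.086442 − 1 = 0.086442 = 8.6442%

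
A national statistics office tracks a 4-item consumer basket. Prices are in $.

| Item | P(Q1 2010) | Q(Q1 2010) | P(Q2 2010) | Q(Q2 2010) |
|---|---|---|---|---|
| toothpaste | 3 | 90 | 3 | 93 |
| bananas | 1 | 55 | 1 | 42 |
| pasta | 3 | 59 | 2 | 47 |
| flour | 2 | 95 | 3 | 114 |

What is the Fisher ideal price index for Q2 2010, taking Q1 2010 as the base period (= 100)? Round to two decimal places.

Laspeyres component (base-period weights):
ΣP(Q2 2010)Q(Q1 2010) = 3×90 + 1×55 + 2×59 + 3×95 = 270 + 55 + 118 + 285 = 728
ΣP(Q1 2010)Q(Q1 2010) = 3×90 + 1×55 + 3×59 + 2×95 = 270 + 55 + 177 + 190 = 692
L = 728 / 692 × 100 = 105.2023
Paasche component (current-period weights):
ΣP(Q2 2010)Q(Q2 2010) = 3×93 + 1×42 + 2×47 + 3×114 = 279 + 42 + 94 + 342 = 757
ΣP(Q1 2010)Q(Q2 2010) = 3×93 + 1×42 + 3×47 + 2×114 = 279 + 42 + 141 + 228 = 690
P = 757 / 690 × 100 = 109.7101
Fisher = √(L × P) = √(105.2023 × 109.7101) = 107.4326

107.43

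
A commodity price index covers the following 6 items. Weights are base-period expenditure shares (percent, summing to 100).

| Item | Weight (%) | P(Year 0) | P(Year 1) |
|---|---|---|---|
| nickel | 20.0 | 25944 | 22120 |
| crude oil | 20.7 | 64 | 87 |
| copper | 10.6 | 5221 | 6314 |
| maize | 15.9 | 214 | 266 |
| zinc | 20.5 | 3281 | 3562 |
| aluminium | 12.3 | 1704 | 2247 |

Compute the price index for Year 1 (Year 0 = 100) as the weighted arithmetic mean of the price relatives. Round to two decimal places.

nickel: 20.0 × (22120/25944) = 20.0 × 0.852606 = 17.0521
crude oil: 20.7 × (87/64) = 20.7 × 1.359375 = 28.1391
copper: 10.6 × (6314/5221) = 10.6 × 1.209347 = 12.8191
maize: 15.9 × (266/214) = 15.9 × 1.242991 = 19.7636
zinc: 20.5 × (3562/3281) = 20.5 × 1.085645 = 22.2557
aluminium: 12.3 × (2247/1704) = 12.3 × 1.318662 = 16.2195
Index = Σ wᵢ·(p₁ᵢ/p₀ᵢ) = 17.0521 + 28.1391 + 12.8191 + 19.7636 + 22.2557 + 16.2195 = 116.2491

116.25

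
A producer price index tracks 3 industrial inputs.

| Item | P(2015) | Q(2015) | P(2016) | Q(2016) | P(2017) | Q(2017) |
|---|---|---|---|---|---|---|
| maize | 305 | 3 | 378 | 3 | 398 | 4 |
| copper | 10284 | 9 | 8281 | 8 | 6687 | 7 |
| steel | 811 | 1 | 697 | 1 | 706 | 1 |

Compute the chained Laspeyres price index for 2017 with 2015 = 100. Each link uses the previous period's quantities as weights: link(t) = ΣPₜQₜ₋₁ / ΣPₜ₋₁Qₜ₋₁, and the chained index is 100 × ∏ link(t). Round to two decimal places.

Link 2015→2016:
ΣP(2016)Q(2015) = 378×3 + 8281×9 + 697×1 = 1134 + 74529 + 697 = 76360
ΣP(2015)Q(2015) = 305×3 + 10284×9 + 811×1 = 915 + 92556 + 811 = 94282
link = 76360/94282 = 0.809911
Link 2016→2017:
ΣP(2017)Q(2016) = 398×3 + 6687×8 + 706×1 = 1194 + 53496 + 706 = 55396
ΣP(2016)Q(2016) = 378×3 + 8281×8 + 697×1 = 1134 + 66248 + 697 = 68079
link = 55396/68079 = 0.813702
Chained index = 100 × 0.809911 × 0.813702 = 65.9026

65.90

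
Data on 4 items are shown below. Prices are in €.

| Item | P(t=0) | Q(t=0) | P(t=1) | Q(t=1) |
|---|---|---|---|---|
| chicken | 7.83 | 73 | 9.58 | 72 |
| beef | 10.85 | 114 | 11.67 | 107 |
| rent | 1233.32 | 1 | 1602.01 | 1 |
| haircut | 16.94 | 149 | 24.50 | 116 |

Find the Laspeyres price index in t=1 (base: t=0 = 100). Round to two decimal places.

Laspeyres price index uses base-period quantities as weights.
ΣP(t=1)·Q(t=0) = 9.58×73 + 11.67×114 + 1602.01×1 + 24.50×149 = 699.34 + 1330.38 + 1602.01 + 3650.5 = 7282.23
ΣP(t=0)·Q(t=0) = 7.83×73 + 10.85×114 + 1233.32×1 + 16.94×149 = 571.59 + 1236.9 + 1233.32 + 2524.06 = 5565.87
Index = 7282.23 / 5565.87 × 100 = 130.8372

130.84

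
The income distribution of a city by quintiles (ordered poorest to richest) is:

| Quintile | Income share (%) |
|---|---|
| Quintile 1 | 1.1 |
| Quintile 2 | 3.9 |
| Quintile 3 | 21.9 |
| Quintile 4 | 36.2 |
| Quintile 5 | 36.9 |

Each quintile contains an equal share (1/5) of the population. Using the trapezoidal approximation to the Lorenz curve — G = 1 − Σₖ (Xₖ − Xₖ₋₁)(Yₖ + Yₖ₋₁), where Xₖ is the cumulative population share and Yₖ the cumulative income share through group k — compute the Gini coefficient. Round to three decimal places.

0.416

Cumulative income shares Yₖ: 0.0110, 0.0500, 0.2690, 0.6310, 1.0000
Σ (Xₖ−Xₖ₋₁)(Yₖ+Yₖ₋₁) = (1/5)(0.0110+0.0000) + (1/5)(0.0500+0.0110) + (1/5)(0.2690+0.0500) + (1/5)(0.6310+0.2690) + (1/5)(1.0000+0.6310)
  = 0.0022 + 0.0122 + 0.0638 + 0.1800 + 0.3262 = 0.5844
G = 1 − 0.5844 = 0.4156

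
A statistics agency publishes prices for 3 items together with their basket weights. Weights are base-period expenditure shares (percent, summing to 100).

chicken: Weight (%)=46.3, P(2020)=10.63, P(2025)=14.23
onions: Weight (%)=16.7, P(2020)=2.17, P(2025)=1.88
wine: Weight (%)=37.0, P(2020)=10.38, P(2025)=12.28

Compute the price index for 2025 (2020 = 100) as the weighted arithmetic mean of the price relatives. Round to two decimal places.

chicken: 46.3 × (14.23/10.63) = 46.3 × 1.338664 = 61.9802
onions: 16.7 × (1.88/2.17) = 16.7 × 0.866359 = 14.4682
wine: 37.0 × (12.28/10.38) = 37.0 × 1.183044 = 43.7726
Index = Σ wᵢ·(p₁ᵢ/p₀ᵢ) = 61.9802 + 14.4682 + 43.7726 = 120.2210

120.22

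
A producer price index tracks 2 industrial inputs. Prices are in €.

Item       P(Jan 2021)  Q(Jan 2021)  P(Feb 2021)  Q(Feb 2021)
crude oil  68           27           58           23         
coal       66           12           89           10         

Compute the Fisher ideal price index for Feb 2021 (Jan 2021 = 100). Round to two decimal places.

100.11

Laspeyres component (base-period weights):
ΣP(Feb 2021)Q(Jan 2021) = 58×27 + 89×12 = 1566 + 1068 = 2634
ΣP(Jan 2021)Q(Jan 2021) = 68×27 + 66×12 = 1836 + 792 = 2628
L = 2634 / 2628 × 100 = 100.2283
Paasche component (current-period weights):
ΣP(Feb 2021)Q(Feb 2021) = 58×23 + 89×10 = 1334 + 890 = 2224
ΣP(Jan 2021)Q(Feb 2021) = 68×23 + 66×10 = 1564 + 660 = 2224
P = 2224 / 2224 × 100 = 100.0000
Fisher = √(L × P) = √(100.2283 × 100.0000) = 100.1141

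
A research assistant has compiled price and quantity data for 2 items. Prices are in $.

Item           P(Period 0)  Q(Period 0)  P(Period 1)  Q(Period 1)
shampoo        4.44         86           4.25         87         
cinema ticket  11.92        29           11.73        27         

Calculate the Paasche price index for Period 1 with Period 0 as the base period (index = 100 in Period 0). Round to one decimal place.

96.9

Paasche price index uses current-period quantities as weights.
ΣP(Period 1)·Q(Period 1) = 4.25×87 + 11.73×27 = 369.75 + 316.71 = 686.46
ΣP(Period 0)·Q(Period 1) = 4.44×87 + 11.92×27 = 386.28 + 321.84 = 708.12
Index = 686.46 / 708.12 × 100 = 96.9412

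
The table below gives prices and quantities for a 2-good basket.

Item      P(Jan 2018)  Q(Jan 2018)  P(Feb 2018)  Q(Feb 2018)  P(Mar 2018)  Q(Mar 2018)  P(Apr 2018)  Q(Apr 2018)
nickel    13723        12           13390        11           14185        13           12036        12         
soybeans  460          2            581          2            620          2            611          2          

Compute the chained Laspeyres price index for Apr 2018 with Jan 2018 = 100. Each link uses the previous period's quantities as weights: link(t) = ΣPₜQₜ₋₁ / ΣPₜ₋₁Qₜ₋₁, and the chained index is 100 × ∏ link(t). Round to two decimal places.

87.95

Link Jan 2018→Feb 2018:
ΣP(Feb 2018)Q(Jan 2018) = 13390×12 + 581×2 = 160680 + 1162 = 161842
ΣP(Jan 2018)Q(Jan 2018) = 13723×12 + 460×2 = 164676 + 920 = 165596
link = 161842/165596 = 0.977330
Link Feb 2018→Mar 2018:
ΣP(Mar 2018)Q(Feb 2018) = 14185×11 + 620×2 = 156035 + 1240 = 157275
ΣP(Feb 2018)Q(Feb 2018) = 13390×11 + 581×2 = 147290 + 1162 = 148452
link = 157275/148452 = 1.059433
Link Mar 2018→Apr 2018:
ΣP(Apr 2018)Q(Mar 2018) = 12036×13 + 611×2 = 156468 + 1222 = 157690
ΣP(Mar 2018)Q(Mar 2018) = 14185×13 + 620×2 = 184405 + 1240 = 185645
link = 157690/185645 = 0.849417
Chained index = 100 × 0.977330 × 1.059433 × 0.849417 = 87.9500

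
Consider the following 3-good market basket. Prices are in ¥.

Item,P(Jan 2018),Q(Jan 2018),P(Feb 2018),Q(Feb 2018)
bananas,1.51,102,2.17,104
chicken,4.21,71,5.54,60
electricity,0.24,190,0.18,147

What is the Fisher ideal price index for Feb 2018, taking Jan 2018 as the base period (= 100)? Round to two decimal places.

130.77

Laspeyres component (base-period weights):
ΣP(Feb 2018)Q(Jan 2018) = 2.17×102 + 5.54×71 + 0.18×190 = 221.34 + 393.34 + 34.2 = 648.88
ΣP(Jan 2018)Q(Jan 2018) = 1.51×102 + 4.21×71 + 0.24×190 = 154.02 + 298.91 + 45.6 = 498.53
L = 648.88 / 498.53 × 100 = 130.1587
Paasche component (current-period weights):
ΣP(Feb 2018)Q(Feb 2018) = 2.17×104 + 5.54×60 + 0.18×147 = 225.68 + 332.4 + 26.46 = 584.54
ΣP(Jan 2018)Q(Feb 2018) = 1.51×104 + 4.21×60 + 0.24×147 = 157.04 + 252.6 + 35.28 = 444.92
P = 584.54 / 444.92 × 100 = 131.3809
Fisher = √(L × P) = √(130.1587 × 131.3809) = 130.7684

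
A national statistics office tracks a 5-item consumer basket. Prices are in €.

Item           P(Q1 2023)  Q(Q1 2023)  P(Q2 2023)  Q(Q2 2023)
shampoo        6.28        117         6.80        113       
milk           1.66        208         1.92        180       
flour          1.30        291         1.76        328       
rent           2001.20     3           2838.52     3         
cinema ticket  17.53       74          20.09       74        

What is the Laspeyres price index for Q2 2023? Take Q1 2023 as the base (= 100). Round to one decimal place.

Laspeyres price index uses base-period quantities as weights.
ΣP(Q2 2023)·Q(Q1 2023) = 6.80×117 + 1.92×208 + 1.76×291 + 2838.52×3 + 20.09×74 = 795.6 + 399.36 + 512.16 + 8515.56 + 1486.66 = 11709.34
ΣP(Q1 2023)·Q(Q1 2023) = 6.28×117 + 1.66×208 + 1.30×291 + 2001.20×3 + 17.53×74 = 734.76 + 345.28 + 378.3 + 6003.6 + 1297.22 = 8759.16
Index = 11709.34 / 8759.16 × 100 = 133.6811

133.7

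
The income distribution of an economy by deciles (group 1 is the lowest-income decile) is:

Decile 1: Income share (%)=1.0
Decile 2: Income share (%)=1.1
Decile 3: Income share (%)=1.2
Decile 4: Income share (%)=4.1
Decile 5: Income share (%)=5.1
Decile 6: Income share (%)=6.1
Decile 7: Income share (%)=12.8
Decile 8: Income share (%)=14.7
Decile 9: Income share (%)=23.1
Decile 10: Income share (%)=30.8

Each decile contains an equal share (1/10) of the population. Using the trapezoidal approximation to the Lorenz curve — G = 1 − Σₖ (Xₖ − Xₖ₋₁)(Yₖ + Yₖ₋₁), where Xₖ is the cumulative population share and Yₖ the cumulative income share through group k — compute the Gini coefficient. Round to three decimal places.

0.517

Cumulative income shares Yₖ: 0.0100, 0.0210, 0.0330, 0.0740, 0.1250, 0.1860, 0.3140, 0.4610, 0.6920, 1.0000
Σ (Xₖ−Xₖ₋₁)(Yₖ+Yₖ₋₁) = (1/10)(0.0100+0.0000) + (1/10)(0.0210+0.0100) + (1/10)(0.0330+0.0210) + (1/10)(0.0740+0.0330) + (1/10)(0.1250+0.0740) + (1/10)(0.1860+0.1250) + (1/10)(0.3140+0.1860) + (1/10)(0.4610+0.3140) + (1/10)(0.6920+0.4610) + (1/10)(1.0000+0.6920)
  = 0.0010 + 0.0031 + 0.0054 + 0.0107 + 0.0199 + 0.0311 + 0.0500 + 0.0775 + 0.1153 + 0.1692 = 0.4832
G = 1 − 0.4832 = 0.5168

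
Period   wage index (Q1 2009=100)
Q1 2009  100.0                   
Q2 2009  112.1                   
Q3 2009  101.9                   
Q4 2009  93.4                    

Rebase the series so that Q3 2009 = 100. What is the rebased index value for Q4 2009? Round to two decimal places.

Rebased(Q4 2009) = 93.4 / 101.9 × 100 = 91.6585

91.66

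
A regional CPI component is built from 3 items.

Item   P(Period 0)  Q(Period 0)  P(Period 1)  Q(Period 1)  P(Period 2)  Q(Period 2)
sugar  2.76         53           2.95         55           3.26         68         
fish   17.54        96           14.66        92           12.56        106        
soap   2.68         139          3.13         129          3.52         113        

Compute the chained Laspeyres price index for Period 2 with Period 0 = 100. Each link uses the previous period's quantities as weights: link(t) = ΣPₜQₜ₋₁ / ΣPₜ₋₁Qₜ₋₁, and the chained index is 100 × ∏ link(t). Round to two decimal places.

84.78

Link Period 0→Period 1:
ΣP(Period 1)Q(Period 0) = 2.95×53 + 14.66×96 + 3.13×139 = 156.35 + 1407.36 + 435.07 = 1998.78
ΣP(Period 0)Q(Period 0) = 2.76×53 + 17.54×96 + 2.68×139 = 146.28 + 1683.84 + 372.52 = 2202.64
link = 1998.78/2202.64 = 0.907447
Link Period 1→Period 2:
ΣP(Period 2)Q(Period 1) = 3.26×55 + 12.56×92 + 3.52×129 = 179.3 + 1155.52 + 454.08 = 1788.9
ΣP(Period 1)Q(Period 1) = 2.95×55 + 14.66×92 + 3.13×129 = 162.25 + 1348.72 + 403.77 = 1914.74
link = 1788.9/1914.74 = 0.934278
Chained index = 100 × 0.907447 × 0.934278 = 84.7808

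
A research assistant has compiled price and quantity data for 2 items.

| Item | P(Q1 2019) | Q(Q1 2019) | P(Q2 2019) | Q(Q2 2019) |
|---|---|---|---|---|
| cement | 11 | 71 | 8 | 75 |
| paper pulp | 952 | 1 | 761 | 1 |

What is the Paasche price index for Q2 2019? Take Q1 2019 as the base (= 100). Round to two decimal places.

76.59

Paasche price index uses current-period quantities as weights.
ΣP(Q2 2019)·Q(Q2 2019) = 8×75 + 761×1 = 600 + 761 = 1361
ΣP(Q1 2019)·Q(Q2 2019) = 11×75 + 952×1 = 825 + 952 = 1777
Index = 1361 / 1777 × 100 = 76.5898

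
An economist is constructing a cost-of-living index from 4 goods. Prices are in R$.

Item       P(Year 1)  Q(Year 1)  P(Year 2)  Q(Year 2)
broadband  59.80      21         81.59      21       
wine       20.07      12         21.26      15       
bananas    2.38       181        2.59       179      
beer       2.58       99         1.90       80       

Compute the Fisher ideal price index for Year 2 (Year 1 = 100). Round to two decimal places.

120.61

Laspeyres component (base-period weights):
ΣP(Year 2)Q(Year 1) = 81.59×21 + 21.26×12 + 2.59×181 + 1.90×99 = 1713.39 + 255.12 + 468.79 + 188.1 = 2625.4
ΣP(Year 1)Q(Year 1) = 59.80×21 + 20.07×12 + 2.38×181 + 2.58×99 = 1255.8 + 240.84 + 430.78 + 255.42 = 2182.84
L = 2625.4 / 2182.84 × 100 = 120.2745
Paasche component (current-period weights):
ΣP(Year 2)Q(Year 2) = 81.59×21 + 21.26×15 + 2.59×179 + 1.90×80 = 1713.39 + 318.9 + 463.61 + 152 = 2647.9
ΣP(Year 1)Q(Year 2) = 59.80×21 + 20.07×15 + 2.38×179 + 2.58×80 = 1255.8 + 301.05 + 426.02 + 206.4 = 2189.27
P = 2647.9 / 2189.27 × 100 = 120.9490
Fisher = √(L × P) = √(120.2745 × 120.9490) = 120.6113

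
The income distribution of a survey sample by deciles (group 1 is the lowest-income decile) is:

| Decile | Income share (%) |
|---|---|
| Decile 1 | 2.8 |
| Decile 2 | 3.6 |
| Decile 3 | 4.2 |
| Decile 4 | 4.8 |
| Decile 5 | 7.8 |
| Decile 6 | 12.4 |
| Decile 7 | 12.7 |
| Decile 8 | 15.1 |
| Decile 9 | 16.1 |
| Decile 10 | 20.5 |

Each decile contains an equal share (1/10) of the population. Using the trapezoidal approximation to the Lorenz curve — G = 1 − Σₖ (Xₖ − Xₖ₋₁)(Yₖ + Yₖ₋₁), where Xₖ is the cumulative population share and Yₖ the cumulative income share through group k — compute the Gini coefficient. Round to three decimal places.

Cumulative income shares Yₖ: 0.0280, 0.0640, 0.1060, 0.1540, 0.2320, 0.3560, 0.4830, 0.6340, 0.7950, 1.0000
Σ (Xₖ−Xₖ₋₁)(Yₖ+Yₖ₋₁) = (1/10)(0.0280+0.0000) + (1/10)(0.0640+0.0280) + (1/10)(0.1060+0.0640) + (1/10)(0.1540+0.1060) + (1/10)(0.2320+0.1540) + (1/10)(0.3560+0.2320) + (1/10)(0.4830+0.3560) + (1/10)(0.6340+0.4830) + (1/10)(0.7950+0.6340) + (1/10)(1.0000+0.7950)
  = 0.0028 + 0.0092 + 0.0170 + 0.0260 + 0.0386 + 0.0588 + 0.0839 + 0.1117 + 0.1429 + 0.1795 = 0.6704
G = 1 − 0.6704 = 0.3296

0.330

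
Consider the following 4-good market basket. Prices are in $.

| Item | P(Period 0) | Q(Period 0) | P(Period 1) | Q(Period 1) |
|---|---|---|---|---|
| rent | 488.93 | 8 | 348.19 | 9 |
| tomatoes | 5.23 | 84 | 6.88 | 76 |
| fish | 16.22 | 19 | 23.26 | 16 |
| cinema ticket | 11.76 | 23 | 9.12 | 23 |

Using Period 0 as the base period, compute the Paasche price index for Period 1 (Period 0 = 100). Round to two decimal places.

Paasche price index uses current-period quantities as weights.
ΣP(Period 1)·Q(Period 1) = 348.19×9 + 6.88×76 + 23.26×16 + 9.12×23 = 3133.71 + 522.88 + 372.16 + 209.76 = 4238.51
ΣP(Period 0)·Q(Period 1) = 488.93×9 + 5.23×76 + 16.22×16 + 11.76×23 = 4400.37 + 397.48 + 259.52 + 270.48 = 5327.85
Index = 4238.51 / 5327.85 × 100 = 79.5539

79.55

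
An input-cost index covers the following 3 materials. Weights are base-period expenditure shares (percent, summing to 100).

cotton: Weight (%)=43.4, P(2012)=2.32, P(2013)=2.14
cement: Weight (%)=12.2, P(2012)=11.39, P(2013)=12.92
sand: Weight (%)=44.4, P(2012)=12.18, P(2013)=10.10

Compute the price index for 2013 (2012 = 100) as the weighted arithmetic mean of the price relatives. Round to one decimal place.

90.7

cotton: 43.4 × (2.14/2.32) = 43.4 × 0.922414 = 40.0328
cement: 12.2 × (12.92/11.39) = 12.2 × 1.134328 = 13.8388
sand: 44.4 × (10.10/12.18) = 44.4 × 0.829228 = 36.8177
Index = Σ wᵢ·(p₁ᵢ/p₀ᵢ) = 40.0328 + 13.8388 + 36.8177 = 90.6893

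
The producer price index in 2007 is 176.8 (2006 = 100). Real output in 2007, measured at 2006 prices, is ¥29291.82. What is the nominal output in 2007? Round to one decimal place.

51787.9

Nominal = Real × (Index/100) = 29291.82 × (176.8/100)
        = 29291.82 × 1.768 = 51787.9378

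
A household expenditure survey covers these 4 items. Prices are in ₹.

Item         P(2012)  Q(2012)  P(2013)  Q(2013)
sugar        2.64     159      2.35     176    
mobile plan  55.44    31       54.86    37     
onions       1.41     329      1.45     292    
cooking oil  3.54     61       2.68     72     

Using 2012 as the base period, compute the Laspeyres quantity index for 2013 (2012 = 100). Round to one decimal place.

Laspeyres quantity index uses base-period prices as weights.
ΣP(2012)·Q(2013) = 2.64×176 + 55.44×37 + 1.41×292 + 3.54×72 = 464.64 + 2051.28 + 411.72 + 254.88 = 3182.52
ΣP(2012)·Q(2012) = 2.64×159 + 55.44×31 + 1.41×329 + 3.54×61 = 419.76 + 1718.64 + 463.89 + 215.94 = 2818.23
Index = 3182.52 / 2818.23 × 100 = 112.9262

112.9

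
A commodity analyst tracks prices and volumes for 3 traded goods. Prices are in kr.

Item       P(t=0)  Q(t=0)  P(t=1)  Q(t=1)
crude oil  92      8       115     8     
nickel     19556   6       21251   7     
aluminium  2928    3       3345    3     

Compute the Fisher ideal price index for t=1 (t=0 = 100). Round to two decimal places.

109.12

Laspeyres component (base-period weights):
ΣP(t=1)Q(t=0) = 115×8 + 21251×6 + 3345×3 = 920 + 127506 + 10035 = 138461
ΣP(t=0)Q(t=0) = 92×8 + 19556×6 + 2928×3 = 736 + 117336 + 8784 = 126856
L = 138461 / 126856 × 100 = 109.1482
Paasche component (current-period weights):
ΣP(t=1)Q(t=1) = 115×8 + 21251×7 + 3345×3 = 920 + 148757 + 10035 = 159712
ΣP(t=0)Q(t=1) = 92×8 + 19556×7 + 2928×3 = 736 + 136892 + 8784 = 146412
P = 159712 / 146412 × 100 = 109.0840
Fisher = √(L × P) = √(109.1482 × 109.0840) = 109.1161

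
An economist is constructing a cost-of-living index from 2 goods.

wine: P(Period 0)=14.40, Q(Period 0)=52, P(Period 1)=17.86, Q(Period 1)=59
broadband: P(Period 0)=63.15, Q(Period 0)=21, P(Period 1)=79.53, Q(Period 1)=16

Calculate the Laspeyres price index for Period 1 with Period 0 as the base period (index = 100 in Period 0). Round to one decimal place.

Laspeyres price index uses base-period quantities as weights.
ΣP(Period 1)·Q(Period 0) = 17.86×52 + 79.53×21 = 928.72 + 1670.13 = 2598.85
ΣP(Period 0)·Q(Period 0) = 14.40×52 + 63.15×21 = 748.8 + 1326.15 = 2074.95
Index = 2598.85 / 2074.95 × 100 = 125.2488

125.2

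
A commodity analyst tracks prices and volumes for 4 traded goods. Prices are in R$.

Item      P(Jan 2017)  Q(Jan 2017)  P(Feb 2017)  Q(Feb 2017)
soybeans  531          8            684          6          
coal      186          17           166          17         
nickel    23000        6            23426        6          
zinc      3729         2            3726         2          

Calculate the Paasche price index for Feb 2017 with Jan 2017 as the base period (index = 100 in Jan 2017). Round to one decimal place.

102.1

Paasche price index uses current-period quantities as weights.
ΣP(Feb 2017)·Q(Feb 2017) = 684×6 + 166×17 + 23426×6 + 3726×2 = 4104 + 2822 + 140556 + 7452 = 154934
ΣP(Jan 2017)·Q(Feb 2017) = 531×6 + 186×17 + 23000×6 + 3729×2 = 3186 + 3162 + 138000 + 7458 = 151806
Index = 154934 / 151806 × 100 = 102.0605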